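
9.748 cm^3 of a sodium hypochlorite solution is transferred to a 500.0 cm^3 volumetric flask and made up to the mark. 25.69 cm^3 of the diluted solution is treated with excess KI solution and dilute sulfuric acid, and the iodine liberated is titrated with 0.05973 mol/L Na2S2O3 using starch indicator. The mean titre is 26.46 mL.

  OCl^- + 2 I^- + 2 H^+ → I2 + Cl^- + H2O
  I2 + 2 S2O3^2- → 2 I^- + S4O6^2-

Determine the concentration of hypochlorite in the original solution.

1.578 mol/L

n(S2O3^2-) = 0.02646 × 0.05973 = 1.580 × 10^-3 mol
n(I2) = n(S2O3^2-)/2 = 7.902 × 10^-4 mol
n(OCl^-) in the aliquot = 7.902 × 10^-4 mol (1:1 ratio)
[OCl^-]_dilute = 7.902 × 10^-4 / 0.02569 = 0.03076 mol/L
[OCl^-]_original = 0.03076 × 500.0/9.748 = 1.578 mol/L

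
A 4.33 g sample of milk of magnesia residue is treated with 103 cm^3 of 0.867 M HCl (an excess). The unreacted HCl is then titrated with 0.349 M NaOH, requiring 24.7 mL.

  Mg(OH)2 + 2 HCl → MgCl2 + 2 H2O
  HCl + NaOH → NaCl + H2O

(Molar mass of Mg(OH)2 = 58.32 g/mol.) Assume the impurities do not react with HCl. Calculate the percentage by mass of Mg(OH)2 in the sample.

n(HCl) added = 0.103 × 0.867 = 0.0893 mol
n(NaOH) used in back-titration = 0.0247 × 0.349 = 8.62 × 10^-3 mol
n(HCl) left over = 8.62 × 10^-3 mol (1:1 ratio)
n(HCl) consumed by analyte = 0.0893 − 8.62 × 10^-3 = 0.0807 mol
From the 1:2 ratio, n(Mg(OH)2) = 1/2 × 0.0807 = 0.0403 mol
mass of Mg(OH)2 = 0.0403 × 58.32 = 2.35 g
% Mg(OH)2 = 2.35 / 4.33 × 100 = 54.3 %

54.3 %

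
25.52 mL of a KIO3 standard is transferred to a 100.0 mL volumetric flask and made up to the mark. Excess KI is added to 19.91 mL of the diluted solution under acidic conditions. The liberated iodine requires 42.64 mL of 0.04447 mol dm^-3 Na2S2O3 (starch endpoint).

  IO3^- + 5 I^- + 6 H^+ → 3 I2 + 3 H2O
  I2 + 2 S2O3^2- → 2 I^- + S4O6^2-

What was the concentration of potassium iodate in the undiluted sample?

n(S2O3^2-) = 0.04264 × 0.04447 = 1.896 × 10^-3 mol
n(I2) = n(S2O3^2-)/2 = 9.481 × 10^-4 mol
From the 1:3 ratio, n(IO3^-) in the aliquot = 1/3 × 9.481 × 10^-4 = 3.160 × 10^-4 mol
[IO3^-]_dilute = 3.160 × 10^-4 / 0.01991 = 0.01587 mol/L
[IO3^-]_original = 0.01587 × 100.0/25.52 = 0.06220 mol/L

0.06220 mol/L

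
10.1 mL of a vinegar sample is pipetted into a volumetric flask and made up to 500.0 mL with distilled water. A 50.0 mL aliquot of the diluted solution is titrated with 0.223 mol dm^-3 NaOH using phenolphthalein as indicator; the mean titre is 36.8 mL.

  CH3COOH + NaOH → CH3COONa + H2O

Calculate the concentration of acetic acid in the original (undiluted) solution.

n(NaOH) = 0.0368 × 0.223 = 8.21 × 10^-3 mol
n(CH3COOH) in the aliquot = 8.21 × 10^-3 mol (1:1 ratio)
[CH3COOH]_dilute = 8.21 × 10^-3 / 0.0500 = 0.164 mol/L
Dilution factor = 500.0 / 10.1 = 49.50
[CH3COOH]_stock = 0.164 × 49.50 = 8.13 mol/L

8.13 mol/L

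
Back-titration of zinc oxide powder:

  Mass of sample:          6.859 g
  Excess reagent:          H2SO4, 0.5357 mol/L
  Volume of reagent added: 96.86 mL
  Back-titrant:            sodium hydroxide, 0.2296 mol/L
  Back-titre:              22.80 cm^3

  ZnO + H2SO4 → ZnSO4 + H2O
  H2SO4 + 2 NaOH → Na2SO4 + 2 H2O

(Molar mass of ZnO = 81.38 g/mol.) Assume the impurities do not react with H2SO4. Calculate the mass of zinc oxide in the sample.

n(H2SO4) added = 0.09686 × 0.5357 = 0.05189 mol
n(NaOH) used in back-titration = 0.02280 × 0.2296 = 5.235 × 10^-3 mol
From the 1:2 ratio, n(H2SO4) left over = 1/2 × 5.235 × 10^-3 = 2.617 × 10^-3 mol
n(H2SO4) consumed by analyte = 0.05189 − 2.617 × 10^-3 = 0.04927 mol
n(ZnO) = 0.04927 mol (1:1 ratio)
mass of ZnO = 0.04927 × 81.38 = 4.010 g

4.010 g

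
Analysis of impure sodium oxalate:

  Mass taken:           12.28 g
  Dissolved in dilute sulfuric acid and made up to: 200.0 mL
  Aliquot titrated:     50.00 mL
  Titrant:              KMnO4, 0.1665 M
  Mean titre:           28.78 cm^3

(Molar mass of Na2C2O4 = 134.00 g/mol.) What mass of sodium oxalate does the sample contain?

2 MnO4^- + 5 C2O4^2- + 16 H^+ → 2 Mn^2+ + 10 CO2 + 8 H2O
n(KMnO4) per titration = 0.02878 × 0.1665 = 4.792 × 10^-3 mol
From the 5:2 ratio, n(Na2C2O4) in each aliquot = 5/2 × 4.792 × 10^-3 = 0.01198 mol
n(Na2C2O4) in the whole flask = 0.01198 × 200.0/50.00 = 0.04792 mol
mass of Na2C2O4 = 0.04792 × 134.00 = 6.421 g

6.421 g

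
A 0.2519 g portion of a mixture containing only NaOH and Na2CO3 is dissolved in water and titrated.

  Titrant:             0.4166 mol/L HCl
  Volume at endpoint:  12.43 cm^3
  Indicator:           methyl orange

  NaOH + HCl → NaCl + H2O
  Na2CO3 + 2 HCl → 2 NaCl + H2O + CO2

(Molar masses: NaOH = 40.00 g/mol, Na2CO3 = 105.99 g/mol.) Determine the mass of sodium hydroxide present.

n(HCl) = 0.01243 × 0.4166 = 5.178 × 10^-3 mol
Let x = n(NaOH), y = n(Na2CO3).
Titrant: 1x + 2y = 5.178 × 10^-3;  mass: 40.00x + 105.99y = 0.2519
Solving, x = 1.733 × 10^-3 mol, y = 1.722 × 10^-3 mol
mass of NaOH = 1.733 × 10^-3 × 40.00 = 0.06934 g

0.06934 g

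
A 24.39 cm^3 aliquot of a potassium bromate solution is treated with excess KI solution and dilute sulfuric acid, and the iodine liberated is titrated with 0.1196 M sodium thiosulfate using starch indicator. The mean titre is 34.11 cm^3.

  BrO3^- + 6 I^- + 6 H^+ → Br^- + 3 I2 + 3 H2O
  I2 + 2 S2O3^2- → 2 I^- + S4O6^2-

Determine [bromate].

n(S2O3^2-) = 0.03411 × 0.1196 = 4.080 × 10^-3 mol
n(I2) = n(S2O3^2-)/2 = 2.040 × 10^-3 mol
From the 1:3 ratio, n(BrO3^-) in the aliquot = 1/3 × 2.040 × 10^-3 = 6.799 × 10^-4 mol
[BrO3^-] = 6.799 × 10^-4 / 0.02439 = 0.02788 mol/L

0.02788 M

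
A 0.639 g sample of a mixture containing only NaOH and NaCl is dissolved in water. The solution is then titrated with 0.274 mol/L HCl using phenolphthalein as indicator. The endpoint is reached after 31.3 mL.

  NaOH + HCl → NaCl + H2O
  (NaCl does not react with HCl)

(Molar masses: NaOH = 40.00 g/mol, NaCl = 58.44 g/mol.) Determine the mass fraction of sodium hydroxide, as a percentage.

53.7 %

n(HCl) = 0.0313 × 0.274 = 8.58 × 10^-3 mol
Let x = n(NaOH), y = n(NaCl).
Titrant: 1x = 8.58 × 10^-3;  mass: 40.00x + 58.44y = 0.639
Solving, x = 8.58 × 10^-3 mol, y = 5.06 × 10^-3 mol
mass of NaOH = 8.58 × 10^-3 × 40.00 = 0.343 g
% NaOH = 0.343 / 0.639 × 100 = 53.7 %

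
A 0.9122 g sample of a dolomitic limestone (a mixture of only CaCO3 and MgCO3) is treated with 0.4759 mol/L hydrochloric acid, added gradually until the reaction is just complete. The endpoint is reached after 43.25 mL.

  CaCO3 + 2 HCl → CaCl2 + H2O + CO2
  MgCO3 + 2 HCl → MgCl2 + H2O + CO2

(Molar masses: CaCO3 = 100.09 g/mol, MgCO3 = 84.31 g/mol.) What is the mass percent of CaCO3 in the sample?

30.97 %

n(HCl) = 0.04325 × 0.4759 = 0.02058 mol
Let x = n(CaCO3), y = n(MgCO3).
Titrant: 2x + 2y = 0.02058;  mass: 100.09x + 84.31y = 0.9122
Solving, x = 2.822 × 10^-3 mol, y = 7.469 × 10^-3 mol
mass of CaCO3 = 2.822 × 10^-3 × 100.09 = 0.2825 g
% CaCO3 = 0.2825 / 0.9122 × 100 = 30.97 %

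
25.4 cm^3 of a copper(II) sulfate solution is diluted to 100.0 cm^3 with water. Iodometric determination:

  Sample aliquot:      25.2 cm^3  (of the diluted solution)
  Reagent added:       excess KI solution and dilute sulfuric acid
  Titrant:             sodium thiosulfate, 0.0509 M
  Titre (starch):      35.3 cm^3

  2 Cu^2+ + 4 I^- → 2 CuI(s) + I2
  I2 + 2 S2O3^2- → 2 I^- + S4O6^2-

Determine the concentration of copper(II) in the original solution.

0.281 M

n(S2O3^2-) = 0.0353 × 0.0509 = 1.80 × 10^-3 mol
n(I2) = n(S2O3^2-)/2 = 8.98 × 10^-4 mol
From the 2:1 ratio, n(Cu2+) in the aliquot = 2/1 × 8.98 × 10^-4 = 1.80 × 10^-3 mol
[Cu2+]_dilute = 1.80 × 10^-3 / 0.0252 = 0.0713 mol/L
[Cu2+]_original = 0.0713 × 100.0/25.4 = 0.281 mol/L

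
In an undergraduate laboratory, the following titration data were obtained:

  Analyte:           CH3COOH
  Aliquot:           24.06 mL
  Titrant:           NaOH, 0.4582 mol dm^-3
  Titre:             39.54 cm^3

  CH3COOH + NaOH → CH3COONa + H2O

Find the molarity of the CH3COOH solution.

0.7530 mol/L

n(NaOH) = 0.03954 L × 0.4582 mol/L = 0.01812 mol
n(CH3COOH) = 0.01812 mol (1:1 mole ratio)
[CH3COOH] = 0.01812 mol / 0.02406 L = 0.7530 mol/L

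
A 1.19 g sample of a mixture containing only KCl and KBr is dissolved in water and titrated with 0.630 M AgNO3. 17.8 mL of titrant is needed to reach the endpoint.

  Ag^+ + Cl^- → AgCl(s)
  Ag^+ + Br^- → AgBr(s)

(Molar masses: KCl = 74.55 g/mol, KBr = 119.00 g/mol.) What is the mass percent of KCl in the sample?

n(AgNO3) = 0.0178 × 0.630 = 0.0112 mol
Let x = n(KCl), y = n(KBr).
Titrant: 1x + 1y = 0.0112;  mass: 74.55x + 119.00y = 1.19
Solving, x = 3.25 × 10^-3 mol, y = 7.96 × 10^-3 mol
mass of KCl = 3.25 × 10^-3 × 74.55 = 0.242 g
% KCl = 0.242 / 1.19 × 100 = 20.4 %

20.4 %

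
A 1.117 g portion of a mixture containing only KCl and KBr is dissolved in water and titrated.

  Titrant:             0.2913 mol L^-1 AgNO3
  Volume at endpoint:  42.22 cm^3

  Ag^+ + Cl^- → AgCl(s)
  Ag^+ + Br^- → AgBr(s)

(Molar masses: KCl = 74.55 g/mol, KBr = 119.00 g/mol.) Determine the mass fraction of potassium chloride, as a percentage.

n(AgNO3) = 0.04222 × 0.2913 = 0.01230 mol
Let x = n(KCl), y = n(KBr).
Titrant: 1x + 1y = 0.01230;  mass: 74.55x + 119.00y = 1.117
Solving, x = 7.796 × 10^-3 mol, y = 4.502 × 10^-3 mol
mass of KCl = 7.796 × 10^-3 × 74.55 = 0.5812 g
% KCl = 0.5812 / 1.117 × 100 = 52.03 %

52.03 %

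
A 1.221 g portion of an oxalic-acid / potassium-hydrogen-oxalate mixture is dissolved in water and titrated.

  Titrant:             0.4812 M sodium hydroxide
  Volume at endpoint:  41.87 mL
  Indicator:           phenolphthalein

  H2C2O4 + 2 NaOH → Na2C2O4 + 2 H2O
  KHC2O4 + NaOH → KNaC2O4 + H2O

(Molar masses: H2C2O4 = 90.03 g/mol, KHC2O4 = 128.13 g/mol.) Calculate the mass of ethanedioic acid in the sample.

0.7369 g

n(NaOH) = 0.04187 × 0.4812 = 0.02015 mol
Let x = n(H2C2O4), y = n(KHC2O4).
Titrant: 2x + 1y = 0.02015;  mass: 90.03x + 128.13y = 1.221
Solving, x = 8.185 × 10^-3 mol, y = 3.778 × 10^-3 mol
mass of H2C2O4 = 8.185 × 10^-3 × 90.03 = 0.7369 g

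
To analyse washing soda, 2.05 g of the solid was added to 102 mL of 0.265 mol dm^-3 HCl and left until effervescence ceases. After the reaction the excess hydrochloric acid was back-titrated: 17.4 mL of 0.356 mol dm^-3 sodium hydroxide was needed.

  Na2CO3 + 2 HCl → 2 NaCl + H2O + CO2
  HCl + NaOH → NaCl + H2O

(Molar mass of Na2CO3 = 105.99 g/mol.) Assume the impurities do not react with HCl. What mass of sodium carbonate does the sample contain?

n(HCl) added = 0.102 × 0.265 = 0.0270 mol
n(NaOH) used in back-titration = 0.0174 × 0.356 = 6.19 × 10^-3 mol
n(HCl) left over = 6.19 × 10^-3 mol (1:1 ratio)
n(HCl) consumed by analyte = 0.0270 − 6.19 × 10^-3 = 0.0208 mol
From the 1:2 ratio, n(Na2CO3) = 1/2 × 0.0208 = 0.0104 mol
mass of Na2CO3 = 0.0104 × 105.99 = 1.10 g

1.10 g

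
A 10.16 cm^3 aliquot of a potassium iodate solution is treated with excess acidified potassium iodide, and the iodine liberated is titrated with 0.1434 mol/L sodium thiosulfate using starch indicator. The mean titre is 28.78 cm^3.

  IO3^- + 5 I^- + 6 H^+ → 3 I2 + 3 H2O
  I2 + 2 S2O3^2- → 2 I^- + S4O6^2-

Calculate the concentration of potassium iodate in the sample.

n(S2O3^2-) = 0.02878 × 0.1434 = 4.127 × 10^-3 mol
n(I2) = n(S2O3^2-)/2 = 2.064 × 10^-3 mol
From the 1:3 ratio, n(IO3^-) in the aliquot = 1/3 × 2.064 × 10^-3 = 6.878 × 10^-4 mol
[IO3^-] = 6.878 × 10^-4 / 0.01016 = 0.06770 mol/L

0.06770 mol/L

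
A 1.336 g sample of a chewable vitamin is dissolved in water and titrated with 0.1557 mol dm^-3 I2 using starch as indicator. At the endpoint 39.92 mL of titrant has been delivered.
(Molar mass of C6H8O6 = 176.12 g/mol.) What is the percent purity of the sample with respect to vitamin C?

81.94 %

C6H8O6 + I2 → C6H6O6 + 2 HI
n(I2) = 0.03992 L × 0.1557 mol/L = 6.216 × 10^-3 mol
n(C6H8O6) = 6.216 × 10^-3 mol (1:1 ratio)
mass of C6H8O6 = 6.216 × 10^-3 × 176.12 g/mol = 1.095 g
% C6H8O6 = 1.095 / 1.336 × 100 = 81.94 %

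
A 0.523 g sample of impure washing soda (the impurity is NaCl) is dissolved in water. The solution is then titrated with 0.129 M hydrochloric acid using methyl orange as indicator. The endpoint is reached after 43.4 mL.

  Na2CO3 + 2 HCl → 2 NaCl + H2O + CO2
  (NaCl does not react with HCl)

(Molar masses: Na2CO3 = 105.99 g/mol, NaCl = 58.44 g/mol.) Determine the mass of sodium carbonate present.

n(HCl) = 0.0434 × 0.129 = 5.60 × 10^-3 mol
Let x = n(Na2CO3), y = n(NaCl).
Titrant: 2x = 5.60 × 10^-3;  mass: 105.99x + 58.44y = 0.523
Solving, x = 2.80 × 10^-3 mol, y = 3.87 × 10^-3 mol
mass of Na2CO3 = 2.80 × 10^-3 × 105.99 = 0.297 g

0.297 g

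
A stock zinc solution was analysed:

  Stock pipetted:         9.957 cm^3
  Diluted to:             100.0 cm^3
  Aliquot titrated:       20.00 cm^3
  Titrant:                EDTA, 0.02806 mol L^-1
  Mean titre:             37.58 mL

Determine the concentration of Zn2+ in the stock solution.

0.5295 mol/L

Zn^2+ + EDTA^4- → [Zn(EDTA)]^2-
n(EDTA) = 0.03758 × 0.02806 = 1.054 × 10^-3 mol
n(Zn2+) in the aliquot = 1.054 × 10^-3 mol (1:1 ratio)
[Zn2+]_dilute = 1.054 × 10^-3 / 0.02000 = 0.05272 mol/L
Dilution factor = 100.0 / 9.957 = 10.04
[Zn2+]_stock = 0.05272 × 10.04 = 0.5295 mol/L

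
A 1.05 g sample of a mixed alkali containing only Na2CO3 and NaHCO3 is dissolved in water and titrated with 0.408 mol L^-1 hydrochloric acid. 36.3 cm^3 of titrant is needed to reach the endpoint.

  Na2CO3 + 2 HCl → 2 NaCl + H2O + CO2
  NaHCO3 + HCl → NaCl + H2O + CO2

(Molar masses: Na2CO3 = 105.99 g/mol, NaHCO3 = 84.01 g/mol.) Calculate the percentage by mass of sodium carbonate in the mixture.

31.6 %

n(HCl) = 0.0363 × 0.408 = 0.0148 mol
Let x = n(Na2CO3), y = n(NaHCO3).
Titrant: 2x + 1y = 0.0148;  mass: 105.99x + 84.01y = 1.05
Solving, x = 3.13 × 10^-3 mol, y = 8.55 × 10^-3 mol
mass of Na2CO3 = 3.13 × 10^-3 × 105.99 = 0.332 g
% Na2CO3 = 0.332 / 1.05 × 100 = 31.6 %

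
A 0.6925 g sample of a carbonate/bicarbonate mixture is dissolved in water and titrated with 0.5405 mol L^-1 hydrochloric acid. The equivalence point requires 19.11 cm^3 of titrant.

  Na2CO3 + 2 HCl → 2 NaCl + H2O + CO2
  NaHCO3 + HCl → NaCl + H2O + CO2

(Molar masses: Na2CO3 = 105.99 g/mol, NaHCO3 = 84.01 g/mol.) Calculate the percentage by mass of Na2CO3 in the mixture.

43.24 %

n(HCl) = 0.01911 × 0.5405 = 0.01033 mol
Let x = n(Na2CO3), y = n(NaHCO3).
Titrant: 2x + 1y = 0.01033;  mass: 105.99x + 84.01y = 0.6925
Solving, x = 2.825 × 10^-3 mol, y = 4.679 × 10^-3 mol
mass of Na2CO3 = 2.825 × 10^-3 × 105.99 = 0.2994 g
% Na2CO3 = 0.2994 / 0.6925 × 100 = 43.24 %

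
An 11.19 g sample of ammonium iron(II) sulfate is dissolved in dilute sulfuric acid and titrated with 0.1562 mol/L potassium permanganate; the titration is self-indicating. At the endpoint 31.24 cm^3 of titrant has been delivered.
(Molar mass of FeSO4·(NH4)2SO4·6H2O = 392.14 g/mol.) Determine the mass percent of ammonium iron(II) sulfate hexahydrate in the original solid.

85.50 %

MnO4^- + 5 Fe^2+ + 8 H^+ → Mn^2+ + 5 Fe^3+ + 4 H2O
n(KMnO4) = 0.03124 L × 0.1562 mol/L = 4.880 × 10^-3 mol
From the 5:1 ratio, n(FeSO4·(NH4)2SO4·6H2O) = 5/1 × 4.880 × 10^-3 = 0.02440 mol
mass of FeSO4·(NH4)2SO4·6H2O = 0.02440 × 392.14 g/mol = 9.568 g
% FeSO4·(NH4)2SO4·6H2O = 9.568 / 11.19 × 100 = 85.50 %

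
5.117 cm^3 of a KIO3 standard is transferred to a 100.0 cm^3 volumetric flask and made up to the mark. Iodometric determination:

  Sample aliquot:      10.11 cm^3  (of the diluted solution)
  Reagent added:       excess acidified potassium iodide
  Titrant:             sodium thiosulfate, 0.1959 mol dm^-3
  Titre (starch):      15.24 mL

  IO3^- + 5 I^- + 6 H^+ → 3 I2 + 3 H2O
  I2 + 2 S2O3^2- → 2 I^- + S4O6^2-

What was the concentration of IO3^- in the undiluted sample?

n(S2O3^2-) = 0.01524 × 0.1959 = 2.986 × 10^-3 mol
n(I2) = n(S2O3^2-)/2 = 1.493 × 10^-3 mol
From the 1:3 ratio, n(IO3^-) in the aliquot = 1/3 × 1.493 × 10^-3 = 4.976 × 10^-4 mol
[IO3^-]_dilute = 4.976 × 10^-4 / 0.01011 = 0.04922 mol/L
[IO3^-]_original = 0.04922 × 100.0/5.117 = 0.9618 mol/L

0.9618 mol/L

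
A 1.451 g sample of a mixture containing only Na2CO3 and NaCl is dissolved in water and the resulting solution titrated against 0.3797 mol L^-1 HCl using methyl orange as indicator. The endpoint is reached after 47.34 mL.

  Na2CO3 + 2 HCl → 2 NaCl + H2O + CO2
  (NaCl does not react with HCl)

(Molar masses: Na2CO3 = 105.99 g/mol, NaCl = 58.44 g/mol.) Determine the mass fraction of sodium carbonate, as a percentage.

n(HCl) = 0.04734 × 0.3797 = 0.01797 mol
Let x = n(Na2CO3), y = n(NaCl).
Titrant: 2x = 0.01797;  mass: 105.99x + 58.44y = 1.451
Solving, x = 8.987 × 10^-3 mol, y = 8.529 × 10^-3 mol
mass of Na2CO3 = 8.987 × 10^-3 × 105.99 = 0.9526 g
% Na2CO3 = 0.9526 / 1.451 × 100 = 65.65 %

65.65 %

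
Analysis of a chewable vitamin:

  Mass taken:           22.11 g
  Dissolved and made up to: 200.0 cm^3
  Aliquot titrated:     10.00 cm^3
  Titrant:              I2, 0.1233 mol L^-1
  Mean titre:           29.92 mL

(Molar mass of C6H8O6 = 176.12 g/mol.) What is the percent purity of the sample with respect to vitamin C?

C6H8O6 + I2 → C6H6O6 + 2 HI
n(I2) per titration = 0.02992 × 0.1233 = 3.689 × 10^-3 mol
n(C6H8O6) in each aliquot = 3.689 × 10^-3 mol (1:1 ratio)
n(C6H8O6) in the whole flask = 3.689 × 10^-3 × 200.0/10.00 = 0.07378 mol
mass of C6H8O6 = 0.07378 × 176.12 = 12.99 g
% C6H8O6 = 12.99 / 22.11 × 100 = 58.77 %

58.77 %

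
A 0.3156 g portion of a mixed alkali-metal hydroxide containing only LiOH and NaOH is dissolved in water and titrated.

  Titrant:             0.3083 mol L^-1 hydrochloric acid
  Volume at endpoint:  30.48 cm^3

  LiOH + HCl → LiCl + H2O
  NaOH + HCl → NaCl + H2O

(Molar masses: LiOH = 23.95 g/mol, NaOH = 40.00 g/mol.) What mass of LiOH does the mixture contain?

n(HCl) = 0.03048 × 0.3083 = 9.397 × 10^-3 mol
Let x = n(LiOH), y = n(NaOH).
Titrant: 1x + 1y = 9.397 × 10^-3;  mass: 23.95x + 40.00y = 0.3156
Solving, x = 3.756 × 10^-3 mol, y = 5.641 × 10^-3 mol
mass of LiOH = 3.756 × 10^-3 × 23.95 = 0.08995 g

0.08995 g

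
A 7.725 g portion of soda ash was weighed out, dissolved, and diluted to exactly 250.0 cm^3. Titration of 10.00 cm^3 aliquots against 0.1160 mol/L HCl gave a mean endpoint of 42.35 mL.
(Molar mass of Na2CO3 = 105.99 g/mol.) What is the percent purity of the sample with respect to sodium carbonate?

84.25 %

Na2CO3 + 2 HCl → 2 NaCl + H2O + CO2
n(HCl) per titration = 0.04235 × 0.1160 = 4.913 × 10^-3 mol
From the 1:2 ratio, n(Na2CO3) in each aliquot = 1/2 × 4.913 × 10^-3 = 2.456 × 10^-3 mol
n(Na2CO3) in the whole flask = 2.456 × 10^-3 × 250.0/10.00 = 0.06141 mol
mass of Na2CO3 = 0.06141 × 105.99 = 6.509 g
% Na2CO3 = 6.509 / 7.725 × 100 = 84.25 %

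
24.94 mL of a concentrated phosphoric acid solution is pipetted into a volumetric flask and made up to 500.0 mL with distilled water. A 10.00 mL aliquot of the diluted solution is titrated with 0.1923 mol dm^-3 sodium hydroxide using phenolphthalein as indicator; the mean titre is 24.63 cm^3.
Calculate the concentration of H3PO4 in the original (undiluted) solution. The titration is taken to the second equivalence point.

4.748 mol/L

H3PO4 + 2 NaOH → Na2HPO4 + 2 H2O
n(NaOH) = 0.02463 × 0.1923 = 4.736 × 10^-3 mol
From the 1:2 ratio, n(H3PO4) in the aliquot = 1/2 × 4.736 × 10^-3 = 2.368 × 10^-3 mol
[H3PO4]_dilute = 2.368 × 10^-3 / 0.01000 = 0.2368 mol/L
Dilution factor = 500.0 / 24.94 = 20.05
[H3PO4]_stock = 0.2368 × 20.05 = 4.748 mol/L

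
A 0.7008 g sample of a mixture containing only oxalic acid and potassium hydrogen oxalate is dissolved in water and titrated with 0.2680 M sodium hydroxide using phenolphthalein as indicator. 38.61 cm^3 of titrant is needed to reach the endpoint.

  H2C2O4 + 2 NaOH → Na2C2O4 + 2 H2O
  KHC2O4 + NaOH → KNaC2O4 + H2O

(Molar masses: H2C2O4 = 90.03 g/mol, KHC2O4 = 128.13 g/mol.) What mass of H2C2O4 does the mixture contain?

0.3385 g

n(NaOH) = 0.03861 × 0.2680 = 0.01035 mol
Let x = n(H2C2O4), y = n(KHC2O4).
Titrant: 2x + 1y = 0.01035;  mass: 90.03x + 128.13y = 0.7008
Solving, x = 3.760 × 10^-3 mol, y = 2.828 × 10^-3 mol
mass of H2C2O4 = 3.760 × 10^-3 × 90.03 = 0.3385 g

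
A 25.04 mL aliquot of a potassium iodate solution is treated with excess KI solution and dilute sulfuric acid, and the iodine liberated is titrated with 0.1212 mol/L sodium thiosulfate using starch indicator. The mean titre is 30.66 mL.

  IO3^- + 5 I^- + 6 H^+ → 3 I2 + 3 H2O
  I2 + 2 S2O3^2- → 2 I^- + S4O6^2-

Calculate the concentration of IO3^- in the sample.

0.02473 mol/L

n(S2O3^2-) = 0.03066 × 0.1212 = 3.716 × 10^-3 mol
n(I2) = n(S2O3^2-)/2 = 1.858 × 10^-3 mol
From the 1:3 ratio, n(IO3^-) in the aliquot = 1/3 × 1.858 × 10^-3 = 6.193 × 10^-4 mol
[IO3^-] = 6.193 × 10^-4 / 0.02504 = 0.02473 mol/L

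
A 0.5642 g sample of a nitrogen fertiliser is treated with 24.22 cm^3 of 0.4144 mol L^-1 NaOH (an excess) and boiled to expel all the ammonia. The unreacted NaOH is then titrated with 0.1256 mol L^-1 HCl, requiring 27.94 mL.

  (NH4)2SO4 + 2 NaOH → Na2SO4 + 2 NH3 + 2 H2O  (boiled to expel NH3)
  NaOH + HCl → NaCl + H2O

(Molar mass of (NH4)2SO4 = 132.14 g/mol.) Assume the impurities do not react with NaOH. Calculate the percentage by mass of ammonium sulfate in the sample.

76.44 %

n(NaOH) added = 0.02422 × 0.4144 = 0.01004 mol
n(HCl) used in back-titration = 0.02794 × 0.1256 = 3.509 × 10^-3 mol
n(NaOH) left over = 3.509 × 10^-3 mol (1:1 ratio)
n(NaOH) consumed by analyte = 0.01004 − 3.509 × 10^-3 = 6.528 × 10^-3 mol
From the 1:2 ratio, n((NH4)2SO4) = 1/2 × 6.528 × 10^-3 = 3.264 × 10^-3 mol
mass of (NH4)2SO4 = 3.264 × 10^-3 × 132.14 = 0.4313 g
% (NH4)2SO4 = 0.4313 / 0.5642 × 100 = 76.44 %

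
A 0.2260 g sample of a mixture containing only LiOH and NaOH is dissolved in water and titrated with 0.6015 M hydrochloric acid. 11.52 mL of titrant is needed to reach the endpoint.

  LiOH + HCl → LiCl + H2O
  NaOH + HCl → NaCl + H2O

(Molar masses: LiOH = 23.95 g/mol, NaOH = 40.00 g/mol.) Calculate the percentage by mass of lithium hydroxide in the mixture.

33.79 %

n(HCl) = 0.01152 × 0.6015 = 6.929 × 10^-3 mol
Let x = n(LiOH), y = n(NaOH).
Titrant: 1x + 1y = 6.929 × 10^-3;  mass: 23.95x + 40.00y = 0.2260
Solving, x = 3.188 × 10^-3 mol, y = 3.741 × 10^-3 mol
mass of LiOH = 3.188 × 10^-3 × 23.95 = 0.07636 g
% LiOH = 0.07636 / 0.2260 × 100 = 33.79 %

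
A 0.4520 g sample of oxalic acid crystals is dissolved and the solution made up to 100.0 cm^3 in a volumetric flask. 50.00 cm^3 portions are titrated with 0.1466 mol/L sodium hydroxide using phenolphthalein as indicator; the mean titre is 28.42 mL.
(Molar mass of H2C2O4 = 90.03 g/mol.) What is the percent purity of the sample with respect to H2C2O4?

82.99 %

H2C2O4 + 2 NaOH → Na2C2O4 + 2 H2O
n(NaOH) per titration = 0.02842 × 0.1466 = 4.166 × 10^-3 mol
From the 1:2 ratio, n(H2C2O4) in each aliquot = 1/2 × 4.166 × 10^-3 = 2.083 × 10^-3 mol
n(H2C2O4) in the whole flask = 2.083 × 10^-3 × 100.0/50.00 = 4.166 × 10^-3 mol
mass of H2C2O4 = 4.166 × 10^-3 × 90.03 = 0.3751 g
% H2C2O4 = 0.3751 / 0.4520 × 100 = 82.99 %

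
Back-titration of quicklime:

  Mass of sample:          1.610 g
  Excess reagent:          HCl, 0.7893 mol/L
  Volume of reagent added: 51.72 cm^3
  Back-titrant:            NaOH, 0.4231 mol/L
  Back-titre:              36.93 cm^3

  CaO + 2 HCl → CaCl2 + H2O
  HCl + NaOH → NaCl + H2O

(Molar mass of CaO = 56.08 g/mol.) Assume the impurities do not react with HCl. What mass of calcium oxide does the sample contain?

n(HCl) added = 0.05172 × 0.7893 = 0.04082 mol
n(NaOH) used in back-titration = 0.03693 × 0.4231 = 0.01563 mol
n(HCl) left over = 0.01563 mol (1:1 ratio)
n(HCl) consumed by analyte = 0.04082 − 0.01563 = 0.02520 mol
From the 1:2 ratio, n(CaO) = 1/2 × 0.02520 = 0.01260 mol
mass of CaO = 0.01260 × 56.08 = 0.7065 g

0.7065 g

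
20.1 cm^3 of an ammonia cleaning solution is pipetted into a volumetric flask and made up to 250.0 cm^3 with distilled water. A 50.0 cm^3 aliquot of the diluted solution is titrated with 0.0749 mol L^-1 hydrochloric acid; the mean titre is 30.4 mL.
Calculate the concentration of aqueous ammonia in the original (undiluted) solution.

NH3 + HCl → NH4Cl
n(HCl) = 0.0304 × 0.0749 = 2.28 × 10^-3 mol
n(NH3) in the aliquot = 2.28 × 10^-3 mol (1:1 ratio)
[NH3]_dilute = 2.28 × 10^-3 / 0.0500 = 0.0455 mol/L
Dilution factor = 250.0 / 20.1 = 12.44
[NH3]_stock = 0.0455 × 12.44 = 0.566 mol/L

0.566 mol/L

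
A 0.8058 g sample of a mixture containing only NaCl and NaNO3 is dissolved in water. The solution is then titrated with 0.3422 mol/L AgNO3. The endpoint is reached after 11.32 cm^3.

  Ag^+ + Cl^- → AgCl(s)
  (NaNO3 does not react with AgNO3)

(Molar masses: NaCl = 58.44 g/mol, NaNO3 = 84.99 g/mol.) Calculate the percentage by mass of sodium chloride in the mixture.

n(AgNO3) = 0.01132 × 0.3422 = 3.874 × 10^-3 mol
Let x = n(NaCl), y = n(NaNO3).
Titrant: 1x = 3.874 × 10^-3;  mass: 58.44x + 84.99y = 0.8058
Solving, x = 3.874 × 10^-3 mol, y = 6.818 × 10^-3 mol
mass of NaCl = 3.874 × 10^-3 × 58.44 = 0.2264 g
% NaCl = 0.2264 / 0.8058 × 100 = 28.09 %

28.09 %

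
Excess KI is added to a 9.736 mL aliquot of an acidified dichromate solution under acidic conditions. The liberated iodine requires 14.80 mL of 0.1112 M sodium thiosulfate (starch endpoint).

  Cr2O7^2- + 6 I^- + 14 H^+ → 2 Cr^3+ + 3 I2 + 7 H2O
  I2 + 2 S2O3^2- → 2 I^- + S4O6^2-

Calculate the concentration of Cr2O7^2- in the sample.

0.02817 M

n(S2O3^2-) = 0.01480 × 0.1112 = 1.646 × 10^-3 mol
n(I2) = n(S2O3^2-)/2 = 8.229 × 10^-4 mol
From the 1:3 ratio, n(Cr2O7^2-) in the aliquot = 1/3 × 8.229 × 10^-4 = 2.743 × 10^-4 mol
[Cr2O7^2-] = 2.743 × 10^-4 / 0.009736 = 0.02817 mol/L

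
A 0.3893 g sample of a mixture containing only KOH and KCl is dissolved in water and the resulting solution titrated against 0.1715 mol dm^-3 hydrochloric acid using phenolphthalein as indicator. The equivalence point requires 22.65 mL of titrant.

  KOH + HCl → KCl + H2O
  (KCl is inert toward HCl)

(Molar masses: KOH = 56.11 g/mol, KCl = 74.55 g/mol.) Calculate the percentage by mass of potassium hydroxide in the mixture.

n(HCl) = 0.02265 × 0.1715 = 3.884 × 10^-3 mol
Let x = n(KOH), y = n(KCl).
Titrant: 1x = 3.884 × 10^-3;  mass: 56.11x + 74.55y = 0.3893
Solving, x = 3.884 × 10^-3 mol, y = 2.298 × 10^-3 mol
mass of KOH = 3.884 × 10^-3 × 56.11 = 0.2180 g
% KOH = 0.2180 / 0.3893 × 100 = 55.99 %

55.99 %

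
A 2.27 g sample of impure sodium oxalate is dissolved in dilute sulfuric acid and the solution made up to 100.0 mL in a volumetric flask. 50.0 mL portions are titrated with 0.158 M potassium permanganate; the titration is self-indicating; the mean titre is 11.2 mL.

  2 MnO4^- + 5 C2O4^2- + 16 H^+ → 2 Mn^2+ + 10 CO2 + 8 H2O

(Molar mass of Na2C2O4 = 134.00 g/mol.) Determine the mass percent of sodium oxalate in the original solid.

52.2 %

n(KMnO4) per titration = 0.0112 × 0.158 = 1.77 × 10^-3 mol
From the 5:2 ratio, n(Na2C2O4) in each aliquot = 5/2 × 1.77 × 10^-3 = 4.42 × 10^-3 mol
n(Na2C2O4) in the whole flask = 4.42 × 10^-3 × 100.0/50.0 = 8.85 × 10^-3 mol
mass of Na2C2O4 = 8.85 × 10^-3 × 134.00 = 1.19 g
% Na2C2O4 = 1.19 / 2.27 × 100 = 52.2 %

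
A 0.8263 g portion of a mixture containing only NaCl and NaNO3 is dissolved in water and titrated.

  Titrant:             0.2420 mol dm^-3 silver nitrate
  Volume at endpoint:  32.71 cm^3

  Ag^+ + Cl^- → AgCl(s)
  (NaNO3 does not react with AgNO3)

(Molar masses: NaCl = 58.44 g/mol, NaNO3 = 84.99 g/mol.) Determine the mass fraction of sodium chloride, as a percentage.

55.98 %

n(AgNO3) = 0.03271 × 0.2420 = 7.916 × 10^-3 mol
Let x = n(NaCl), y = n(NaNO3).
Titrant: 1x = 7.916 × 10^-3;  mass: 58.44x + 84.99y = 0.8263
Solving, x = 7.916 × 10^-3 mol, y = 4.279 × 10^-3 mol
mass of NaCl = 7.916 × 10^-3 × 58.44 = 0.4626 g
% NaCl = 0.4626 / 0.8263 × 100 = 55.98 %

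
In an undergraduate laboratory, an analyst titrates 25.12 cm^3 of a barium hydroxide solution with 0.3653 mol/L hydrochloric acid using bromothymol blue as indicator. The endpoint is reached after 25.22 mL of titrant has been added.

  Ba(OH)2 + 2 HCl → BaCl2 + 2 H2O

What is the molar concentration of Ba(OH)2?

n(HCl) = 0.02522 L × 0.3653 mol/L = 9.213 × 10^-3 mol
From the 1:2 mole ratio, n(Ba(OH)2) = 1/2 × 9.213 × 10^-3 = 4.606 × 10^-3 mol
[Ba(OH)2] = 4.606 × 10^-3 mol / 0.02512 L = 0.1834 mol/L

0.1834 mol/L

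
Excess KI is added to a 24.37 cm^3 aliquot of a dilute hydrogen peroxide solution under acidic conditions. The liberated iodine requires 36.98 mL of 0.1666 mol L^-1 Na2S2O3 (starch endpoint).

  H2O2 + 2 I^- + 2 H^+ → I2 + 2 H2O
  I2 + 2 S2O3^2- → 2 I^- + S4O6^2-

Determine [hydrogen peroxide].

0.1264 mol/L

n(S2O3^2-) = 0.03698 × 0.1666 = 6.161 × 10^-3 mol
n(I2) = n(S2O3^2-)/2 = 3.080 × 10^-3 mol
n(H2O2) in the aliquot = 3.080 × 10^-3 mol (1:1 ratio)
[H2O2] = 3.080 × 10^-3 / 0.02437 = 0.1264 mol/L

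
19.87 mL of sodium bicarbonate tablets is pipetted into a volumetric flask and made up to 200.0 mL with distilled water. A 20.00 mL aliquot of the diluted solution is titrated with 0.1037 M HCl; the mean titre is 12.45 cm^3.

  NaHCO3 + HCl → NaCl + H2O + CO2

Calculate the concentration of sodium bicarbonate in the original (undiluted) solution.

n(HCl) = 0.01245 × 0.1037 = 1.291 × 10^-3 mol
n(NaHCO3) in the aliquot = 1.291 × 10^-3 mol (1:1 ratio)
[NaHCO3]_dilute = 1.291 × 10^-3 / 0.02000 = 0.06455 mol/L
Dilution factor = 200.0 / 19.87 = 10.07
[NaHCO3]_stock = 0.06455 × 10.07 = 0.6498 mol/L

0.6498 M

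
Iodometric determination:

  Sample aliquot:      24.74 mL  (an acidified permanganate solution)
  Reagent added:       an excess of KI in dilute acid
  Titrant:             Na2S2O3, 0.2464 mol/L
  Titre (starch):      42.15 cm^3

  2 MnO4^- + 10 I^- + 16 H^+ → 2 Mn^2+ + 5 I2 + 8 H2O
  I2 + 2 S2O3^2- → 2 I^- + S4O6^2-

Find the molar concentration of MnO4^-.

n(S2O3^2-) = 0.04215 × 0.2464 = 0.01039 mol
n(I2) = n(S2O3^2-)/2 = 5.193 × 10^-3 mol
From the 2:5 ratio, n(MnO4^-) in the aliquot = 2/5 × 5.193 × 10^-3 = 2.077 × 10^-3 mol
[MnO4^-] = 2.077 × 10^-3 / 0.02474 = 0.08396 mol/L

0.08396 mol/L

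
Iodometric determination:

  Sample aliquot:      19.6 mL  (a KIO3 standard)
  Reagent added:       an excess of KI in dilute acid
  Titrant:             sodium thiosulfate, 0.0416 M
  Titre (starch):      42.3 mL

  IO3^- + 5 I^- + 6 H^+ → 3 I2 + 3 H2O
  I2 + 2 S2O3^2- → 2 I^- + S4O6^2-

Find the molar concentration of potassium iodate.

n(S2O3^2-) = 0.0423 × 0.0416 = 1.76 × 10^-3 mol
n(I2) = n(S2O3^2-)/2 = 8.80 × 10^-4 mol
From the 1:3 ratio, n(IO3^-) in the aliquot = 1/3 × 8.80 × 10^-4 = 2.93 × 10^-4 mol
[IO3^-] = 2.93 × 10^-4 / 0.0196 = 0.0150 mol/L

0.0150 M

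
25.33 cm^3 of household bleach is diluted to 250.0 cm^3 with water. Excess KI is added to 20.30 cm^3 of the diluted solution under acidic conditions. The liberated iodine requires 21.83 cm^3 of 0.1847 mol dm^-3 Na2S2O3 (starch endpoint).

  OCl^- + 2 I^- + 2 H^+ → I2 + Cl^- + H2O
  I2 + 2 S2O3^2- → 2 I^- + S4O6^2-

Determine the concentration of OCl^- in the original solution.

0.9802 mol/L

n(S2O3^2-) = 0.02183 × 0.1847 = 4.032 × 10^-3 mol
n(I2) = n(S2O3^2-)/2 = 2.016 × 10^-3 mol
n(OCl^-) in the aliquot = 2.016 × 10^-3 mol (1:1 ratio)
[OCl^-]_dilute = 2.016 × 10^-3 / 0.02030 = 0.09931 mol/L
[OCl^-]_original = 0.09931 × 250.0/25.33 = 0.9802 mol/L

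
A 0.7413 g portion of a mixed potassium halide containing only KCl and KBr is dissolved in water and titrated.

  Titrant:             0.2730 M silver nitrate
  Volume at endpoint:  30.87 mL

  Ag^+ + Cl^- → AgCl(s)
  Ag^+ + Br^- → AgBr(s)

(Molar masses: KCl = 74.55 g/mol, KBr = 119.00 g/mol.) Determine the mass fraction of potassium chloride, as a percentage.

59.18 %

n(AgNO3) = 0.03087 × 0.2730 = 8.428 × 10^-3 mol
Let x = n(KCl), y = n(KBr).
Titrant: 1x + 1y = 8.428 × 10^-3;  mass: 74.55x + 119.00y = 0.7413
Solving, x = 5.885 × 10^-3 mol, y = 2.543 × 10^-3 mol
mass of KCl = 5.885 × 10^-3 × 74.55 = 0.4387 g
% KCl = 0.4387 / 0.7413 × 100 = 59.18 %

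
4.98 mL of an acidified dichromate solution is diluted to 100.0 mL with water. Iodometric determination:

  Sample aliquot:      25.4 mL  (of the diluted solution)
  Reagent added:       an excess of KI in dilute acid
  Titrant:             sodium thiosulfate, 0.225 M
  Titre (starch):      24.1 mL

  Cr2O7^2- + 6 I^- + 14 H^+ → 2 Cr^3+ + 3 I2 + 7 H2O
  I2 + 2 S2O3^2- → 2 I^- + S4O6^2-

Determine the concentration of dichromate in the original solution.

n(S2O3^2-) = 0.0241 × 0.225 = 5.42 × 10^-3 mol
n(I2) = n(S2O3^2-)/2 = 2.71 × 10^-3 mol
From the 1:3 ratio, n(Cr2O7^2-) in the aliquot = 1/3 × 2.71 × 10^-3 = 9.04 × 10^-4 mol
[Cr2O7^2-]_dilute = 9.04 × 10^-4 / 0.0254 = 0.0356 mol/L
[Cr2O7^2-]_original = 0.0356 × 100.0/4.98 = 0.714 mol/L

0.714 M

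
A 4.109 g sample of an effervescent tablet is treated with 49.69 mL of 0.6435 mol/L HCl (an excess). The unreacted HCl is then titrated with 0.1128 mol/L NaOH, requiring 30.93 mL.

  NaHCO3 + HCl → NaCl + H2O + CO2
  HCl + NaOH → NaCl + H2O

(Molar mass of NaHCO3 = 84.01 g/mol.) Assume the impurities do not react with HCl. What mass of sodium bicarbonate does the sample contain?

2.393 g

n(HCl) added = 0.04969 × 0.6435 = 0.03198 mol
n(NaOH) used in back-titration = 0.03093 × 0.1128 = 3.489 × 10^-3 mol
n(HCl) left over = 3.489 × 10^-3 mol (1:1 ratio)
n(HCl) consumed by analyte = 0.03198 − 3.489 × 10^-3 = 0.02849 mol
n(NaHCO3) = 0.02849 mol (1:1 ratio)
mass of NaHCO3 = 0.02849 × 84.01 = 2.393 g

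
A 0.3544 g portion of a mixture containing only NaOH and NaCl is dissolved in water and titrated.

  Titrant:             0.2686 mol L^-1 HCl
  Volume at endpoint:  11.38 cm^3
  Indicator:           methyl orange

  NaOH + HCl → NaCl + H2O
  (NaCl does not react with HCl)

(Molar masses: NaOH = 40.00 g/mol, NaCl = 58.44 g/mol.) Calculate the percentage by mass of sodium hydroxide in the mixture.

34.50 %

n(HCl) = 0.01138 × 0.2686 = 3.057 × 10^-3 mol
Let x = n(NaOH), y = n(NaCl).
Titrant: 1x = 3.057 × 10^-3;  mass: 40.00x + 58.44y = 0.3544
Solving, x = 3.057 × 10^-3 mol, y = 3.972 × 10^-3 mol
mass of NaOH = 3.057 × 10^-3 × 40.00 = 0.1223 g
% NaOH = 0.1223 / 0.3544 × 100 = 34.50 %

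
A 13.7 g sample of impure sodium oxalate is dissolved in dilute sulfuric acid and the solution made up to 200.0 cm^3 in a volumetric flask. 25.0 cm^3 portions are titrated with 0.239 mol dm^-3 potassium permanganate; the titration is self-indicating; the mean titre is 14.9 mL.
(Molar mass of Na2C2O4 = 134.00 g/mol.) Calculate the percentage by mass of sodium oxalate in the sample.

2 MnO4^- + 5 C2O4^2- + 16 H^+ → 2 Mn^2+ + 10 CO2 + 8 H2O
n(KMnO4) per titration = 0.0149 × 0.239 = 3.56 × 10^-3 mol
From the 5:2 ratio, n(Na2C2O4) in each aliquot = 5/2 × 3.56 × 10^-3 = 8.90 × 10^-3 mol
n(Na2C2O4) in the whole flask = 8.90 × 10^-3 × 200.0/25.0 = 0.0712 mol
mass of Na2C2O4 = 0.0712 × 134.00 = 9.54 g
% Na2C2O4 = 9.54 / 13.7 × 100 = 69.7 %

69.7 %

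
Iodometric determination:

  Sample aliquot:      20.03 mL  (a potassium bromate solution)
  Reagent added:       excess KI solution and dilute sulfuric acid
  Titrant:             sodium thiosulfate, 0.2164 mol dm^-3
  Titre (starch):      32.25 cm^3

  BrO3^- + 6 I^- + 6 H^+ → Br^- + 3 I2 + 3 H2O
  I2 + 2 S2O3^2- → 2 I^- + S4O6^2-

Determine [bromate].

n(S2O3^2-) = 0.03225 × 0.2164 = 6.979 × 10^-3 mol
n(I2) = n(S2O3^2-)/2 = 3.489 × 10^-3 mol
From the 1:3 ratio, n(BrO3^-) in the aliquot = 1/3 × 3.489 × 10^-3 = 1.163 × 10^-3 mol
[BrO3^-] = 1.163 × 10^-3 / 0.02003 = 0.05807 mol/L

0.05807 mol/L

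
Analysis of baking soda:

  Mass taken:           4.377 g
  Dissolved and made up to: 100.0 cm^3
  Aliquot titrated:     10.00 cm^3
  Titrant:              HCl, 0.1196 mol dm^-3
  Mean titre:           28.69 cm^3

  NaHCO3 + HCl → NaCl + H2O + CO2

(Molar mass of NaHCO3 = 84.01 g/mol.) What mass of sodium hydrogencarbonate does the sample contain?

2.883 g

n(HCl) per titration = 0.02869 × 0.1196 = 3.431 × 10^-3 mol
n(NaHCO3) in each aliquot = 3.431 × 10^-3 mol (1:1 ratio)
n(NaHCO3) in the whole flask = 3.431 × 10^-3 × 100.0/10.00 = 0.03431 mol
mass of NaHCO3 = 0.03431 × 84.01 = 2.883 g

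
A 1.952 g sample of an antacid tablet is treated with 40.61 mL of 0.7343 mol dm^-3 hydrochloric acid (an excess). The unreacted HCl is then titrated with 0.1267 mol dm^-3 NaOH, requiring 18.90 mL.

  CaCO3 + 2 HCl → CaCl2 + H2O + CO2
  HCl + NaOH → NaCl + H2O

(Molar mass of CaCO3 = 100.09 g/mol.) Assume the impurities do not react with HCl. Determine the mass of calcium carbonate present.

n(HCl) added = 0.04061 × 0.7343 = 0.02982 mol
n(NaOH) used in back-titration = 0.01890 × 0.1267 = 2.395 × 10^-3 mol
n(HCl) left over = 2.395 × 10^-3 mol (1:1 ratio)
n(HCl) consumed by analyte = 0.02982 − 2.395 × 10^-3 = 0.02743 mol
From the 1:2 ratio, n(CaCO3) = 1/2 × 0.02743 = 0.01371 mol
mass of CaCO3 = 0.01371 × 100.09 = 1.372 g

1.372 g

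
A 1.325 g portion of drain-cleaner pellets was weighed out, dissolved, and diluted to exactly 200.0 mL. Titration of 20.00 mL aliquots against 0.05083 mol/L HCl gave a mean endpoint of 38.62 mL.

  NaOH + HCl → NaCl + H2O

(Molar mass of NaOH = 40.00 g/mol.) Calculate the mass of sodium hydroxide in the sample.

0.7852 g

n(HCl) per titration = 0.03862 × 0.05083 = 1.963 × 10^-3 mol
n(NaOH) in each aliquot = 1.963 × 10^-3 mol (1:1 ratio)
n(NaOH) in the whole flask = 1.963 × 10^-3 × 200.0/20.00 = 0.01963 mol
mass of NaOH = 0.01963 × 40.00 = 0.7852 g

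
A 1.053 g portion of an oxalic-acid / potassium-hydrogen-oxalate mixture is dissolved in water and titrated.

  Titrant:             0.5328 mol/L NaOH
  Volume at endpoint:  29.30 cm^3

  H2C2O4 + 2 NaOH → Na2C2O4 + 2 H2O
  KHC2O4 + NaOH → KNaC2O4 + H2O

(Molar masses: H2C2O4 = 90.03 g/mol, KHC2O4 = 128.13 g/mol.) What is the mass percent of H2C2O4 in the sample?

n(NaOH) = 0.02930 × 0.5328 = 0.01561 mol
Let x = n(H2C2O4), y = n(KHC2O4).
Titrant: 2x + 1y = 0.01561;  mass: 90.03x + 128.13y = 1.053
Solving, x = 5.698 × 10^-3 mol, y = 4.214 × 10^-3 mol
mass of H2C2O4 = 5.698 × 10^-3 × 90.03 = 0.5130 g
% H2C2O4 = 0.5130 / 1.053 × 100 = 48.72 %

48.72 %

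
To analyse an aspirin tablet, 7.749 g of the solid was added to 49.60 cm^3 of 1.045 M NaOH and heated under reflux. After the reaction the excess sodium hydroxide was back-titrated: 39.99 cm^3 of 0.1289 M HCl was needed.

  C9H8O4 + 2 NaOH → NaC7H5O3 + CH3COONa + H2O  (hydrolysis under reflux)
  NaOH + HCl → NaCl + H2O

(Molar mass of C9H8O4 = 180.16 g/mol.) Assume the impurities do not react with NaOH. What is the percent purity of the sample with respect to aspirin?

n(NaOH) added = 0.04960 × 1.045 = 0.05183 mol
n(HCl) used in back-titration = 0.03999 × 0.1289 = 5.155 × 10^-3 mol
n(NaOH) left over = 5.155 × 10^-3 mol (1:1 ratio)
n(NaOH) consumed by analyte = 0.05183 − 5.155 × 10^-3 = 0.04668 mol
From the 1:2 ratio, n(C9H8O4) = 1/2 × 0.04668 = 0.02334 mol
mass of C9H8O4 = 0.02334 × 180.16 = 4.205 g
% C9H8O4 = 4.205 / 7.749 × 100 = 54.26 %

54.26 %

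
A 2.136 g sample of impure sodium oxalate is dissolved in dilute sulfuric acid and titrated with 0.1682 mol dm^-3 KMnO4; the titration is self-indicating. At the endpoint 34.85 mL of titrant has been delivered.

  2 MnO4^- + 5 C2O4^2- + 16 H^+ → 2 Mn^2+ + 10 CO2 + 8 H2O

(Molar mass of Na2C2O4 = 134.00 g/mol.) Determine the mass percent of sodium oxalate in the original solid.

n(KMnO4) = 0.03485 L × 0.1682 mol/L = 5.862 × 10^-3 mol
From the 5:2 ratio, n(Na2C2O4) = 5/2 × 5.862 × 10^-3 = 0.01465 mol
mass of Na2C2O4 = 0.01465 × 134.00 g/mol = 1.964 g
% Na2C2O4 = 1.964 / 2.136 × 100 = 91.93 %

91.93 %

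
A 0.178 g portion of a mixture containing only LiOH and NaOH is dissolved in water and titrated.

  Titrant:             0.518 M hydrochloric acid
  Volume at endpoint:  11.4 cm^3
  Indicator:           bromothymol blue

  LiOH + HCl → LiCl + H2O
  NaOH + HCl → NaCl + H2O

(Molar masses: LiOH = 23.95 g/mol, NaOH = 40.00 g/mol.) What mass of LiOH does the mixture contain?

n(HCl) = 0.0114 × 0.518 = 5.91 × 10^-3 mol
Let x = n(LiOH), y = n(NaOH).
Titrant: 1x + 1y = 5.91 × 10^-3;  mass: 23.95x + 40.00y = 0.178
Solving, x = 3.63 × 10^-3 mol, y = 2.28 × 10^-3 mol
mass of LiOH = 3.63 × 10^-3 × 23.95 = 0.0869 g

0.0869 g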